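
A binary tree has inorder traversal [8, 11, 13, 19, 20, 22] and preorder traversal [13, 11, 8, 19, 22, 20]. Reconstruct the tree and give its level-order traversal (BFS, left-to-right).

Inorder:  [8, 11, 13, 19, 20, 22]
Preorder: [13, 11, 8, 19, 22, 20]
Algorithm: preorder visits root first, so consume preorder in order;
for each root, split the current inorder slice at that value into
left-subtree inorder and right-subtree inorder, then recurse.
Recursive splits:
  root=13; inorder splits into left=[8, 11], right=[19, 20, 22]
  root=11; inorder splits into left=[8], right=[]
  root=8; inorder splits into left=[], right=[]
  root=19; inorder splits into left=[], right=[20, 22]
  root=22; inorder splits into left=[20], right=[]
  root=20; inorder splits into left=[], right=[]
Reconstructed level-order: [13, 11, 19, 8, 22, 20]


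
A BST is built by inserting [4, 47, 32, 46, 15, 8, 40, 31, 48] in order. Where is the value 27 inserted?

Starting tree (level order): [4, None, 47, 32, 48, 15, 46, None, None, 8, 31, 40]
Insertion path: 4 -> 47 -> 32 -> 15 -> 31
Result: insert 27 as left child of 31
Final tree (level order): [4, None, 47, 32, 48, 15, 46, None, None, 8, 31, 40, None, None, None, 27]


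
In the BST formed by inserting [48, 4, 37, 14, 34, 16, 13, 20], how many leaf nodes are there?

Tree built from: [48, 4, 37, 14, 34, 16, 13, 20]
Tree (level-order array): [48, 4, None, None, 37, 14, None, 13, 34, None, None, 16, None, None, 20]
Rule: A leaf has 0 children.
Per-node child counts:
  node 48: 1 child(ren)
  node 4: 1 child(ren)
  node 37: 1 child(ren)
  node 14: 2 child(ren)
  node 13: 0 child(ren)
  node 34: 1 child(ren)
  node 16: 1 child(ren)
  node 20: 0 child(ren)
Matching nodes: [13, 20]
Count of leaf nodes: 2


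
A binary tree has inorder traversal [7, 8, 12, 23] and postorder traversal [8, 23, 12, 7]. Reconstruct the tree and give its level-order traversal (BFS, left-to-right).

Inorder:   [7, 8, 12, 23]
Postorder: [8, 23, 12, 7]
Algorithm: postorder visits root last, so walk postorder right-to-left;
each value is the root of the current inorder slice — split it at that
value, recurse on the right subtree first, then the left.
Recursive splits:
  root=7; inorder splits into left=[], right=[8, 12, 23]
  root=12; inorder splits into left=[8], right=[23]
  root=23; inorder splits into left=[], right=[]
  root=8; inorder splits into left=[], right=[]
Reconstructed level-order: [7, 12, 8, 23]


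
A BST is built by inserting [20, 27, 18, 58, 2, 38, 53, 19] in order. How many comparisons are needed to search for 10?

Search path for 10: 20 -> 18 -> 2
Found: False
Comparisons: 3


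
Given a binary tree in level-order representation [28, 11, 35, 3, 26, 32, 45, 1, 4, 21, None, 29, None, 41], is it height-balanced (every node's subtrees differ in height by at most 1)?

Tree (level-order array): [28, 11, 35, 3, 26, 32, 45, 1, 4, 21, None, 29, None, 41]
Definition: a tree is height-balanced if, at every node, |h(left) - h(right)| <= 1 (empty subtree has height -1).
Bottom-up per-node check:
  node 1: h_left=-1, h_right=-1, diff=0 [OK], height=0
  node 4: h_left=-1, h_right=-1, diff=0 [OK], height=0
  node 3: h_left=0, h_right=0, diff=0 [OK], height=1
  node 21: h_left=-1, h_right=-1, diff=0 [OK], height=0
  node 26: h_left=0, h_right=-1, diff=1 [OK], height=1
  node 11: h_left=1, h_right=1, diff=0 [OK], height=2
  node 29: h_left=-1, h_right=-1, diff=0 [OK], height=0
  node 32: h_left=0, h_right=-1, diff=1 [OK], height=1
  node 41: h_left=-1, h_right=-1, diff=0 [OK], height=0
  node 45: h_left=0, h_right=-1, diff=1 [OK], height=1
  node 35: h_left=1, h_right=1, diff=0 [OK], height=2
  node 28: h_left=2, h_right=2, diff=0 [OK], height=3
All nodes satisfy the balance condition.
Result: Balanced


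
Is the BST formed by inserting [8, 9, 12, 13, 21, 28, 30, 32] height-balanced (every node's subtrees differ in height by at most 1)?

Tree (level-order array): [8, None, 9, None, 12, None, 13, None, 21, None, 28, None, 30, None, 32]
Definition: a tree is height-balanced if, at every node, |h(left) - h(right)| <= 1 (empty subtree has height -1).
Bottom-up per-node check:
  node 32: h_left=-1, h_right=-1, diff=0 [OK], height=0
  node 30: h_left=-1, h_right=0, diff=1 [OK], height=1
  node 28: h_left=-1, h_right=1, diff=2 [FAIL (|-1-1|=2 > 1)], height=2
  node 21: h_left=-1, h_right=2, diff=3 [FAIL (|-1-2|=3 > 1)], height=3
  node 13: h_left=-1, h_right=3, diff=4 [FAIL (|-1-3|=4 > 1)], height=4
  node 12: h_left=-1, h_right=4, diff=5 [FAIL (|-1-4|=5 > 1)], height=5
  node 9: h_left=-1, h_right=5, diff=6 [FAIL (|-1-5|=6 > 1)], height=6
  node 8: h_left=-1, h_right=6, diff=7 [FAIL (|-1-6|=7 > 1)], height=7
Node 28 violates the condition: |-1 - 1| = 2 > 1.
Result: Not balanced


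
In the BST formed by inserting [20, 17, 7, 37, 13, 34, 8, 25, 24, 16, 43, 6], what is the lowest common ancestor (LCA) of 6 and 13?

Tree insertion order: [20, 17, 7, 37, 13, 34, 8, 25, 24, 16, 43, 6]
Tree (level-order array): [20, 17, 37, 7, None, 34, 43, 6, 13, 25, None, None, None, None, None, 8, 16, 24]
In a BST, the LCA of p=6, q=13 is the first node v on the
root-to-leaf path with p <= v <= q (go left if both < v, right if both > v).
Walk from root:
  at 20: both 6 and 13 < 20, go left
  at 17: both 6 and 13 < 17, go left
  at 7: 6 <= 7 <= 13, this is the LCA
LCA = 7


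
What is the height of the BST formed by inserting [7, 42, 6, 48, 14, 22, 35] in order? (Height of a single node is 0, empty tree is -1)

Insertion order: [7, 42, 6, 48, 14, 22, 35]
Tree (level-order array): [7, 6, 42, None, None, 14, 48, None, 22, None, None, None, 35]
Compute height bottom-up (empty subtree = -1):
  height(6) = 1 + max(-1, -1) = 0
  height(35) = 1 + max(-1, -1) = 0
  height(22) = 1 + max(-1, 0) = 1
  height(14) = 1 + max(-1, 1) = 2
  height(48) = 1 + max(-1, -1) = 0
  height(42) = 1 + max(2, 0) = 3
  height(7) = 1 + max(0, 3) = 4
Height = 4


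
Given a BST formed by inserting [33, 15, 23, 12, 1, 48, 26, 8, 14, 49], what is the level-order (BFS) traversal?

Tree insertion order: [33, 15, 23, 12, 1, 48, 26, 8, 14, 49]
Tree (level-order array): [33, 15, 48, 12, 23, None, 49, 1, 14, None, 26, None, None, None, 8]
BFS from the root, enqueuing left then right child of each popped node:
  queue [33] -> pop 33, enqueue [15, 48], visited so far: [33]
  queue [15, 48] -> pop 15, enqueue [12, 23], visited so far: [33, 15]
  queue [48, 12, 23] -> pop 48, enqueue [49], visited so far: [33, 15, 48]
  queue [12, 23, 49] -> pop 12, enqueue [1, 14], visited so far: [33, 15, 48, 12]
  queue [23, 49, 1, 14] -> pop 23, enqueue [26], visited so far: [33, 15, 48, 12, 23]
  queue [49, 1, 14, 26] -> pop 49, enqueue [none], visited so far: [33, 15, 48, 12, 23, 49]
  queue [1, 14, 26] -> pop 1, enqueue [8], visited so far: [33, 15, 48, 12, 23, 49, 1]
  queue [14, 26, 8] -> pop 14, enqueue [none], visited so far: [33, 15, 48, 12, 23, 49, 1, 14]
  queue [26, 8] -> pop 26, enqueue [none], visited so far: [33, 15, 48, 12, 23, 49, 1, 14, 26]
  queue [8] -> pop 8, enqueue [none], visited so far: [33, 15, 48, 12, 23, 49, 1, 14, 26, 8]
Result: [33, 15, 48, 12, 23, 49, 1, 14, 26, 8]


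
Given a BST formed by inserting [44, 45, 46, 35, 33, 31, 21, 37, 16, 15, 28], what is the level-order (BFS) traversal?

Tree insertion order: [44, 45, 46, 35, 33, 31, 21, 37, 16, 15, 28]
Tree (level-order array): [44, 35, 45, 33, 37, None, 46, 31, None, None, None, None, None, 21, None, 16, 28, 15]
BFS from the root, enqueuing left then right child of each popped node:
  queue [44] -> pop 44, enqueue [35, 45], visited so far: [44]
  queue [35, 45] -> pop 35, enqueue [33, 37], visited so far: [44, 35]
  queue [45, 33, 37] -> pop 45, enqueue [46], visited so far: [44, 35, 45]
  queue [33, 37, 46] -> pop 33, enqueue [31], visited so far: [44, 35, 45, 33]
  queue [37, 46, 31] -> pop 37, enqueue [none], visited so far: [44, 35, 45, 33, 37]
  queue [46, 31] -> pop 46, enqueue [none], visited so far: [44, 35, 45, 33, 37, 46]
  queue [31] -> pop 31, enqueue [21], visited so far: [44, 35, 45, 33, 37, 46, 31]
  queue [21] -> pop 21, enqueue [16, 28], visited so far: [44, 35, 45, 33, 37, 46, 31, 21]
  queue [16, 28] -> pop 16, enqueue [15], visited so far: [44, 35, 45, 33, 37, 46, 31, 21, 16]
  queue [28, 15] -> pop 28, enqueue [none], visited so far: [44, 35, 45, 33, 37, 46, 31, 21, 16, 28]
  queue [15] -> pop 15, enqueue [none], visited so far: [44, 35, 45, 33, 37, 46, 31, 21, 16, 28, 15]
Result: [44, 35, 45, 33, 37, 46, 31, 21, 16, 28, 15]


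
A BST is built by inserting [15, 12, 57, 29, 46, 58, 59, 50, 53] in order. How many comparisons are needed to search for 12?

Search path for 12: 15 -> 12
Found: True
Comparisons: 2


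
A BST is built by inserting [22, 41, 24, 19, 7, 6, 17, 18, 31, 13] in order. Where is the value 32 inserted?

Starting tree (level order): [22, 19, 41, 7, None, 24, None, 6, 17, None, 31, None, None, 13, 18]
Insertion path: 22 -> 41 -> 24 -> 31
Result: insert 32 as right child of 31
Final tree (level order): [22, 19, 41, 7, None, 24, None, 6, 17, None, 31, None, None, 13, 18, None, 32]


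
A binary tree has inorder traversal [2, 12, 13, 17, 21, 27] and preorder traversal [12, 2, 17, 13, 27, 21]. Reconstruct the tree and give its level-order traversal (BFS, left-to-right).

Inorder:  [2, 12, 13, 17, 21, 27]
Preorder: [12, 2, 17, 13, 27, 21]
Algorithm: preorder visits root first, so consume preorder in order;
for each root, split the current inorder slice at that value into
left-subtree inorder and right-subtree inorder, then recurse.
Recursive splits:
  root=12; inorder splits into left=[2], right=[13, 17, 21, 27]
  root=2; inorder splits into left=[], right=[]
  root=17; inorder splits into left=[13], right=[21, 27]
  root=13; inorder splits into left=[], right=[]
  root=27; inorder splits into left=[21], right=[]
  root=21; inorder splits into left=[], right=[]
Reconstructed level-order: [12, 2, 17, 13, 27, 21]


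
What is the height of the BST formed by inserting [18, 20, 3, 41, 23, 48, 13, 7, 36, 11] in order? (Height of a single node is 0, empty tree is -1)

Insertion order: [18, 20, 3, 41, 23, 48, 13, 7, 36, 11]
Tree (level-order array): [18, 3, 20, None, 13, None, 41, 7, None, 23, 48, None, 11, None, 36]
Compute height bottom-up (empty subtree = -1):
  height(11) = 1 + max(-1, -1) = 0
  height(7) = 1 + max(-1, 0) = 1
  height(13) = 1 + max(1, -1) = 2
  height(3) = 1 + max(-1, 2) = 3
  height(36) = 1 + max(-1, -1) = 0
  height(23) = 1 + max(-1, 0) = 1
  height(48) = 1 + max(-1, -1) = 0
  height(41) = 1 + max(1, 0) = 2
  height(20) = 1 + max(-1, 2) = 3
  height(18) = 1 + max(3, 3) = 4
Height = 4


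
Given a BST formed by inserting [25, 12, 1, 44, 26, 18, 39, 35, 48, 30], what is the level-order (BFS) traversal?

Tree insertion order: [25, 12, 1, 44, 26, 18, 39, 35, 48, 30]
Tree (level-order array): [25, 12, 44, 1, 18, 26, 48, None, None, None, None, None, 39, None, None, 35, None, 30]
BFS from the root, enqueuing left then right child of each popped node:
  queue [25] -> pop 25, enqueue [12, 44], visited so far: [25]
  queue [12, 44] -> pop 12, enqueue [1, 18], visited so far: [25, 12]
  queue [44, 1, 18] -> pop 44, enqueue [26, 48], visited so far: [25, 12, 44]
  queue [1, 18, 26, 48] -> pop 1, enqueue [none], visited so far: [25, 12, 44, 1]
  queue [18, 26, 48] -> pop 18, enqueue [none], visited so far: [25, 12, 44, 1, 18]
  queue [26, 48] -> pop 26, enqueue [39], visited so far: [25, 12, 44, 1, 18, 26]
  queue [48, 39] -> pop 48, enqueue [none], visited so far: [25, 12, 44, 1, 18, 26, 48]
  queue [39] -> pop 39, enqueue [35], visited so far: [25, 12, 44, 1, 18, 26, 48, 39]
  queue [35] -> pop 35, enqueue [30], visited so far: [25, 12, 44, 1, 18, 26, 48, 39, 35]
  queue [30] -> pop 30, enqueue [none], visited so far: [25, 12, 44, 1, 18, 26, 48, 39, 35, 30]
Result: [25, 12, 44, 1, 18, 26, 48, 39, 35, 30]


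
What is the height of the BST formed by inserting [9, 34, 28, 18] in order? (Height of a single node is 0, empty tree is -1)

Insertion order: [9, 34, 28, 18]
Tree (level-order array): [9, None, 34, 28, None, 18]
Compute height bottom-up (empty subtree = -1):
  height(18) = 1 + max(-1, -1) = 0
  height(28) = 1 + max(0, -1) = 1
  height(34) = 1 + max(1, -1) = 2
  height(9) = 1 + max(-1, 2) = 3
Height = 3


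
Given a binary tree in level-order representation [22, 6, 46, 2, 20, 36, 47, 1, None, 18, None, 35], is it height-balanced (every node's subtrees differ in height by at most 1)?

Tree (level-order array): [22, 6, 46, 2, 20, 36, 47, 1, None, 18, None, 35]
Definition: a tree is height-balanced if, at every node, |h(left) - h(right)| <= 1 (empty subtree has height -1).
Bottom-up per-node check:
  node 1: h_left=-1, h_right=-1, diff=0 [OK], height=0
  node 2: h_left=0, h_right=-1, diff=1 [OK], height=1
  node 18: h_left=-1, h_right=-1, diff=0 [OK], height=0
  node 20: h_left=0, h_right=-1, diff=1 [OK], height=1
  node 6: h_left=1, h_right=1, diff=0 [OK], height=2
  node 35: h_left=-1, h_right=-1, diff=0 [OK], height=0
  node 36: h_left=0, h_right=-1, diff=1 [OK], height=1
  node 47: h_left=-1, h_right=-1, diff=0 [OK], height=0
  node 46: h_left=1, h_right=0, diff=1 [OK], height=2
  node 22: h_left=2, h_right=2, diff=0 [OK], height=3
All nodes satisfy the balance condition.
Result: Balanced


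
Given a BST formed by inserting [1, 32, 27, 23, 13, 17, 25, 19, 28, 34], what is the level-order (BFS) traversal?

Tree insertion order: [1, 32, 27, 23, 13, 17, 25, 19, 28, 34]
Tree (level-order array): [1, None, 32, 27, 34, 23, 28, None, None, 13, 25, None, None, None, 17, None, None, None, 19]
BFS from the root, enqueuing left then right child of each popped node:
  queue [1] -> pop 1, enqueue [32], visited so far: [1]
  queue [32] -> pop 32, enqueue [27, 34], visited so far: [1, 32]
  queue [27, 34] -> pop 27, enqueue [23, 28], visited so far: [1, 32, 27]
  queue [34, 23, 28] -> pop 34, enqueue [none], visited so far: [1, 32, 27, 34]
  queue [23, 28] -> pop 23, enqueue [13, 25], visited so far: [1, 32, 27, 34, 23]
  queue [28, 13, 25] -> pop 28, enqueue [none], visited so far: [1, 32, 27, 34, 23, 28]
  queue [13, 25] -> pop 13, enqueue [17], visited so far: [1, 32, 27, 34, 23, 28, 13]
  queue [25, 17] -> pop 25, enqueue [none], visited so far: [1, 32, 27, 34, 23, 28, 13, 25]
  queue [17] -> pop 17, enqueue [19], visited so far: [1, 32, 27, 34, 23, 28, 13, 25, 17]
  queue [19] -> pop 19, enqueue [none], visited so far: [1, 32, 27, 34, 23, 28, 13, 25, 17, 19]
Result: [1, 32, 27, 34, 23, 28, 13, 25, 17, 19]


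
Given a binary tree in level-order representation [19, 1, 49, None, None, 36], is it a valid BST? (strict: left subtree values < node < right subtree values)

Level-order array: [19, 1, 49, None, None, 36]
Validate using subtree bounds (lo, hi): at each node, require lo < value < hi,
then recurse left with hi=value and right with lo=value.
Preorder trace (stopping at first violation):
  at node 19 with bounds (-inf, +inf): OK
  at node 1 with bounds (-inf, 19): OK
  at node 49 with bounds (19, +inf): OK
  at node 36 with bounds (19, 49): OK
No violation found at any node.
Result: Valid BST


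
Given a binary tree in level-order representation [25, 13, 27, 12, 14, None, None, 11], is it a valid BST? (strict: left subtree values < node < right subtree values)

Level-order array: [25, 13, 27, 12, 14, None, None, 11]
Validate using subtree bounds (lo, hi): at each node, require lo < value < hi,
then recurse left with hi=value and right with lo=value.
Preorder trace (stopping at first violation):
  at node 25 with bounds (-inf, +inf): OK
  at node 13 with bounds (-inf, 25): OK
  at node 12 with bounds (-inf, 13): OK
  at node 11 with bounds (-inf, 12): OK
  at node 14 with bounds (13, 25): OK
  at node 27 with bounds (25, +inf): OK
No violation found at any node.
Result: Valid BST


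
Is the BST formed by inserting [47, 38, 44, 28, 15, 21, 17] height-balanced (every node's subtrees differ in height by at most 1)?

Tree (level-order array): [47, 38, None, 28, 44, 15, None, None, None, None, 21, 17]
Definition: a tree is height-balanced if, at every node, |h(left) - h(right)| <= 1 (empty subtree has height -1).
Bottom-up per-node check:
  node 17: h_left=-1, h_right=-1, diff=0 [OK], height=0
  node 21: h_left=0, h_right=-1, diff=1 [OK], height=1
  node 15: h_left=-1, h_right=1, diff=2 [FAIL (|-1-1|=2 > 1)], height=2
  node 28: h_left=2, h_right=-1, diff=3 [FAIL (|2--1|=3 > 1)], height=3
  node 44: h_left=-1, h_right=-1, diff=0 [OK], height=0
  node 38: h_left=3, h_right=0, diff=3 [FAIL (|3-0|=3 > 1)], height=4
  node 47: h_left=4, h_right=-1, diff=5 [FAIL (|4--1|=5 > 1)], height=5
Node 15 violates the condition: |-1 - 1| = 2 > 1.
Result: Not balanced


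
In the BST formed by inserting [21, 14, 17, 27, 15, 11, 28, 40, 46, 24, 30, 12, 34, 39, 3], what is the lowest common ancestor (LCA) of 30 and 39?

Tree insertion order: [21, 14, 17, 27, 15, 11, 28, 40, 46, 24, 30, 12, 34, 39, 3]
Tree (level-order array): [21, 14, 27, 11, 17, 24, 28, 3, 12, 15, None, None, None, None, 40, None, None, None, None, None, None, 30, 46, None, 34, None, None, None, 39]
In a BST, the LCA of p=30, q=39 is the first node v on the
root-to-leaf path with p <= v <= q (go left if both < v, right if both > v).
Walk from root:
  at 21: both 30 and 39 > 21, go right
  at 27: both 30 and 39 > 27, go right
  at 28: both 30 and 39 > 28, go right
  at 40: both 30 and 39 < 40, go left
  at 30: 30 <= 30 <= 39, this is the LCA
LCA = 30


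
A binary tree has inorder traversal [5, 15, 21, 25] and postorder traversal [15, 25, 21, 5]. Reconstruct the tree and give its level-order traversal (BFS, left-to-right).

Inorder:   [5, 15, 21, 25]
Postorder: [15, 25, 21, 5]
Algorithm: postorder visits root last, so walk postorder right-to-left;
each value is the root of the current inorder slice — split it at that
value, recurse on the right subtree first, then the left.
Recursive splits:
  root=5; inorder splits into left=[], right=[15, 21, 25]
  root=21; inorder splits into left=[15], right=[25]
  root=25; inorder splits into left=[], right=[]
  root=15; inorder splits into left=[], right=[]
Reconstructed level-order: [5, 21, 15, 25]


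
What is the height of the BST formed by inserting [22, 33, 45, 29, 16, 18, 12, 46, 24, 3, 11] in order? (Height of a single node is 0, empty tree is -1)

Insertion order: [22, 33, 45, 29, 16, 18, 12, 46, 24, 3, 11]
Tree (level-order array): [22, 16, 33, 12, 18, 29, 45, 3, None, None, None, 24, None, None, 46, None, 11]
Compute height bottom-up (empty subtree = -1):
  height(11) = 1 + max(-1, -1) = 0
  height(3) = 1 + max(-1, 0) = 1
  height(12) = 1 + max(1, -1) = 2
  height(18) = 1 + max(-1, -1) = 0
  height(16) = 1 + max(2, 0) = 3
  height(24) = 1 + max(-1, -1) = 0
  height(29) = 1 + max(0, -1) = 1
  height(46) = 1 + max(-1, -1) = 0
  height(45) = 1 + max(-1, 0) = 1
  height(33) = 1 + max(1, 1) = 2
  height(22) = 1 + max(3, 2) = 4
Height = 4


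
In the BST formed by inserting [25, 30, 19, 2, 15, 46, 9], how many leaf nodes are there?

Tree built from: [25, 30, 19, 2, 15, 46, 9]
Tree (level-order array): [25, 19, 30, 2, None, None, 46, None, 15, None, None, 9]
Rule: A leaf has 0 children.
Per-node child counts:
  node 25: 2 child(ren)
  node 19: 1 child(ren)
  node 2: 1 child(ren)
  node 15: 1 child(ren)
  node 9: 0 child(ren)
  node 30: 1 child(ren)
  node 46: 0 child(ren)
Matching nodes: [9, 46]
Count of leaf nodes: 2


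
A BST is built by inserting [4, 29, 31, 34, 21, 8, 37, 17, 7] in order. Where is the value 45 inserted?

Starting tree (level order): [4, None, 29, 21, 31, 8, None, None, 34, 7, 17, None, 37]
Insertion path: 4 -> 29 -> 31 -> 34 -> 37
Result: insert 45 as right child of 37
Final tree (level order): [4, None, 29, 21, 31, 8, None, None, 34, 7, 17, None, 37, None, None, None, None, None, 45]


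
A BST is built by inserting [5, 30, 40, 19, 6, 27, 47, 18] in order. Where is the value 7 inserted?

Starting tree (level order): [5, None, 30, 19, 40, 6, 27, None, 47, None, 18]
Insertion path: 5 -> 30 -> 19 -> 6 -> 18
Result: insert 7 as left child of 18
Final tree (level order): [5, None, 30, 19, 40, 6, 27, None, 47, None, 18, None, None, None, None, 7]


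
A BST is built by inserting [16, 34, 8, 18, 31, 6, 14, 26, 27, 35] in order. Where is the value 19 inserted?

Starting tree (level order): [16, 8, 34, 6, 14, 18, 35, None, None, None, None, None, 31, None, None, 26, None, None, 27]
Insertion path: 16 -> 34 -> 18 -> 31 -> 26
Result: insert 19 as left child of 26
Final tree (level order): [16, 8, 34, 6, 14, 18, 35, None, None, None, None, None, 31, None, None, 26, None, 19, 27]


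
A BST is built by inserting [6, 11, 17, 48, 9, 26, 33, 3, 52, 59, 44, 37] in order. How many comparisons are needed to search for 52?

Search path for 52: 6 -> 11 -> 17 -> 48 -> 52
Found: True
Comparisons: 5


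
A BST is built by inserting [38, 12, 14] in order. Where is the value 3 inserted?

Starting tree (level order): [38, 12, None, None, 14]
Insertion path: 38 -> 12
Result: insert 3 as left child of 12
Final tree (level order): [38, 12, None, 3, 14]


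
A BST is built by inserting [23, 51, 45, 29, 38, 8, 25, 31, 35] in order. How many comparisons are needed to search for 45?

Search path for 45: 23 -> 51 -> 45
Found: True
Comparisons: 3


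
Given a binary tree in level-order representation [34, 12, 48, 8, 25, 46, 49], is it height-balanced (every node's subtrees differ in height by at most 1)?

Tree (level-order array): [34, 12, 48, 8, 25, 46, 49]
Definition: a tree is height-balanced if, at every node, |h(left) - h(right)| <= 1 (empty subtree has height -1).
Bottom-up per-node check:
  node 8: h_left=-1, h_right=-1, diff=0 [OK], height=0
  node 25: h_left=-1, h_right=-1, diff=0 [OK], height=0
  node 12: h_left=0, h_right=0, diff=0 [OK], height=1
  node 46: h_left=-1, h_right=-1, diff=0 [OK], height=0
  node 49: h_left=-1, h_right=-1, diff=0 [OK], height=0
  node 48: h_left=0, h_right=0, diff=0 [OK], height=1
  node 34: h_left=1, h_right=1, diff=0 [OK], height=2
All nodes satisfy the balance condition.
Result: Balanced


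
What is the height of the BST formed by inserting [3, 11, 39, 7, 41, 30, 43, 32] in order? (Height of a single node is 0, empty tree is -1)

Insertion order: [3, 11, 39, 7, 41, 30, 43, 32]
Tree (level-order array): [3, None, 11, 7, 39, None, None, 30, 41, None, 32, None, 43]
Compute height bottom-up (empty subtree = -1):
  height(7) = 1 + max(-1, -1) = 0
  height(32) = 1 + max(-1, -1) = 0
  height(30) = 1 + max(-1, 0) = 1
  height(43) = 1 + max(-1, -1) = 0
  height(41) = 1 + max(-1, 0) = 1
  height(39) = 1 + max(1, 1) = 2
  height(11) = 1 + max(0, 2) = 3
  height(3) = 1 + max(-1, 3) = 4
Height = 4


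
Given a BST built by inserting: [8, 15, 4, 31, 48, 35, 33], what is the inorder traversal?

Tree insertion order: [8, 15, 4, 31, 48, 35, 33]
Tree (level-order array): [8, 4, 15, None, None, None, 31, None, 48, 35, None, 33]
Inorder traversal: [4, 8, 15, 31, 33, 35, 48]


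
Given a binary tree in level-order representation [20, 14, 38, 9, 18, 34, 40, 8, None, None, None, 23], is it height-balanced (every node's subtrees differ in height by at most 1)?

Tree (level-order array): [20, 14, 38, 9, 18, 34, 40, 8, None, None, None, 23]
Definition: a tree is height-balanced if, at every node, |h(left) - h(right)| <= 1 (empty subtree has height -1).
Bottom-up per-node check:
  node 8: h_left=-1, h_right=-1, diff=0 [OK], height=0
  node 9: h_left=0, h_right=-1, diff=1 [OK], height=1
  node 18: h_left=-1, h_right=-1, diff=0 [OK], height=0
  node 14: h_left=1, h_right=0, diff=1 [OK], height=2
  node 23: h_left=-1, h_right=-1, diff=0 [OK], height=0
  node 34: h_left=0, h_right=-1, diff=1 [OK], height=1
  node 40: h_left=-1, h_right=-1, diff=0 [OK], height=0
  node 38: h_left=1, h_right=0, diff=1 [OK], height=2
  node 20: h_left=2, h_right=2, diff=0 [OK], height=3
All nodes satisfy the balance condition.
Result: Balanced


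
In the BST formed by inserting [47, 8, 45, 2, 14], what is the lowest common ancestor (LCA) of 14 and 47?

Tree insertion order: [47, 8, 45, 2, 14]
Tree (level-order array): [47, 8, None, 2, 45, None, None, 14]
In a BST, the LCA of p=14, q=47 is the first node v on the
root-to-leaf path with p <= v <= q (go left if both < v, right if both > v).
Walk from root:
  at 47: 14 <= 47 <= 47, this is the LCA
LCA = 47


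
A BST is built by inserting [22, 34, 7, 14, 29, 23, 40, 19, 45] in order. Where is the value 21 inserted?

Starting tree (level order): [22, 7, 34, None, 14, 29, 40, None, 19, 23, None, None, 45]
Insertion path: 22 -> 7 -> 14 -> 19
Result: insert 21 as right child of 19
Final tree (level order): [22, 7, 34, None, 14, 29, 40, None, 19, 23, None, None, 45, None, 21]


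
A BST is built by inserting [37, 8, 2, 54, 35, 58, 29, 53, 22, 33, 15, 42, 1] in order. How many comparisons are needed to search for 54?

Search path for 54: 37 -> 54
Found: True
Comparisons: 2


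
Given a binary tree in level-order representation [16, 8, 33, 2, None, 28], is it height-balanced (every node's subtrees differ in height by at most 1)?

Tree (level-order array): [16, 8, 33, 2, None, 28]
Definition: a tree is height-balanced if, at every node, |h(left) - h(right)| <= 1 (empty subtree has height -1).
Bottom-up per-node check:
  node 2: h_left=-1, h_right=-1, diff=0 [OK], height=0
  node 8: h_left=0, h_right=-1, diff=1 [OK], height=1
  node 28: h_left=-1, h_right=-1, diff=0 [OK], height=0
  node 33: h_left=0, h_right=-1, diff=1 [OK], height=1
  node 16: h_left=1, h_right=1, diff=0 [OK], height=2
All nodes satisfy the balance condition.
Result: Balanced


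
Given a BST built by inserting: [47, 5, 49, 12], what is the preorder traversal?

Tree insertion order: [47, 5, 49, 12]
Tree (level-order array): [47, 5, 49, None, 12]
Preorder traversal: [47, 5, 12, 49]


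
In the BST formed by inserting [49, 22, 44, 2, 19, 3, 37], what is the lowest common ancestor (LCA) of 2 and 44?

Tree insertion order: [49, 22, 44, 2, 19, 3, 37]
Tree (level-order array): [49, 22, None, 2, 44, None, 19, 37, None, 3]
In a BST, the LCA of p=2, q=44 is the first node v on the
root-to-leaf path with p <= v <= q (go left if both < v, right if both > v).
Walk from root:
  at 49: both 2 and 44 < 49, go left
  at 22: 2 <= 22 <= 44, this is the LCA
LCA = 22


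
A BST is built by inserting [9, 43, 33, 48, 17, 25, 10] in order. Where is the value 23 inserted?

Starting tree (level order): [9, None, 43, 33, 48, 17, None, None, None, 10, 25]
Insertion path: 9 -> 43 -> 33 -> 17 -> 25
Result: insert 23 as left child of 25
Final tree (level order): [9, None, 43, 33, 48, 17, None, None, None, 10, 25, None, None, 23]


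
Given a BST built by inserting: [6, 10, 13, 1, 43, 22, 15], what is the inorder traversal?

Tree insertion order: [6, 10, 13, 1, 43, 22, 15]
Tree (level-order array): [6, 1, 10, None, None, None, 13, None, 43, 22, None, 15]
Inorder traversal: [1, 6, 10, 13, 15, 22, 43]


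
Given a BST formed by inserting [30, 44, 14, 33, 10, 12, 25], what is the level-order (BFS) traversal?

Tree insertion order: [30, 44, 14, 33, 10, 12, 25]
Tree (level-order array): [30, 14, 44, 10, 25, 33, None, None, 12]
BFS from the root, enqueuing left then right child of each popped node:
  queue [30] -> pop 30, enqueue [14, 44], visited so far: [30]
  queue [14, 44] -> pop 14, enqueue [10, 25], visited so far: [30, 14]
  queue [44, 10, 25] -> pop 44, enqueue [33], visited so far: [30, 14, 44]
  queue [10, 25, 33] -> pop 10, enqueue [12], visited so far: [30, 14, 44, 10]
  queue [25, 33, 12] -> pop 25, enqueue [none], visited so far: [30, 14, 44, 10, 25]
  queue [33, 12] -> pop 33, enqueue [none], visited so far: [30, 14, 44, 10, 25, 33]
  queue [12] -> pop 12, enqueue [none], visited so far: [30, 14, 44, 10, 25, 33, 12]
Result: [30, 14, 44, 10, 25, 33, 12]


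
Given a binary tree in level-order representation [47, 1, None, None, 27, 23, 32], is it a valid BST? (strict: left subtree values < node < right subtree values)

Level-order array: [47, 1, None, None, 27, 23, 32]
Validate using subtree bounds (lo, hi): at each node, require lo < value < hi,
then recurse left with hi=value and right with lo=value.
Preorder trace (stopping at first violation):
  at node 47 with bounds (-inf, +inf): OK
  at node 1 with bounds (-inf, 47): OK
  at node 27 with bounds (1, 47): OK
  at node 23 with bounds (1, 27): OK
  at node 32 with bounds (27, 47): OK
No violation found at any node.
Result: Valid BST


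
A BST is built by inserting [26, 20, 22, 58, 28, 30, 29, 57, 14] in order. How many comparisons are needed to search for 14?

Search path for 14: 26 -> 20 -> 14
Found: True
Comparisons: 3


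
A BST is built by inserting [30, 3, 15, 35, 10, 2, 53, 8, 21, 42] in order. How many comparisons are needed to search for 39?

Search path for 39: 30 -> 35 -> 53 -> 42
Found: False
Comparisons: 4


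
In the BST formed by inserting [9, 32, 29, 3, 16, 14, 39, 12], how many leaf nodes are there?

Tree built from: [9, 32, 29, 3, 16, 14, 39, 12]
Tree (level-order array): [9, 3, 32, None, None, 29, 39, 16, None, None, None, 14, None, 12]
Rule: A leaf has 0 children.
Per-node child counts:
  node 9: 2 child(ren)
  node 3: 0 child(ren)
  node 32: 2 child(ren)
  node 29: 1 child(ren)
  node 16: 1 child(ren)
  node 14: 1 child(ren)
  node 12: 0 child(ren)
  node 39: 0 child(ren)
Matching nodes: [3, 12, 39]
Count of leaf nodes: 3


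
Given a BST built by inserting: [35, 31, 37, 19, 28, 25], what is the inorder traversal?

Tree insertion order: [35, 31, 37, 19, 28, 25]
Tree (level-order array): [35, 31, 37, 19, None, None, None, None, 28, 25]
Inorder traversal: [19, 25, 28, 31, 35, 37]


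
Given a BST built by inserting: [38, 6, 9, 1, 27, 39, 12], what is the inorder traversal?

Tree insertion order: [38, 6, 9, 1, 27, 39, 12]
Tree (level-order array): [38, 6, 39, 1, 9, None, None, None, None, None, 27, 12]
Inorder traversal: [1, 6, 9, 12, 27, 38, 39]


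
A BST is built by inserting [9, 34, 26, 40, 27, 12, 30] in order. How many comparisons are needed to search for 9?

Search path for 9: 9
Found: True
Comparisons: 1


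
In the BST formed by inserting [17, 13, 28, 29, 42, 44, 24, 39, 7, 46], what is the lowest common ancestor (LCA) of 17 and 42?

Tree insertion order: [17, 13, 28, 29, 42, 44, 24, 39, 7, 46]
Tree (level-order array): [17, 13, 28, 7, None, 24, 29, None, None, None, None, None, 42, 39, 44, None, None, None, 46]
In a BST, the LCA of p=17, q=42 is the first node v on the
root-to-leaf path with p <= v <= q (go left if both < v, right if both > v).
Walk from root:
  at 17: 17 <= 17 <= 42, this is the LCA
LCA = 17


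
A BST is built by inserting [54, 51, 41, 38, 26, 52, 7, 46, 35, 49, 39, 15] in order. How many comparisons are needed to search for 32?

Search path for 32: 54 -> 51 -> 41 -> 38 -> 26 -> 35
Found: False
Comparisons: 6


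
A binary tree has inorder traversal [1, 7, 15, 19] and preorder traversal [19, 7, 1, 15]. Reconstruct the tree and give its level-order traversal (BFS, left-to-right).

Inorder:  [1, 7, 15, 19]
Preorder: [19, 7, 1, 15]
Algorithm: preorder visits root first, so consume preorder in order;
for each root, split the current inorder slice at that value into
left-subtree inorder and right-subtree inorder, then recurse.
Recursive splits:
  root=19; inorder splits into left=[1, 7, 15], right=[]
  root=7; inorder splits into left=[1], right=[15]
  root=1; inorder splits into left=[], right=[]
  root=15; inorder splits into left=[], right=[]
Reconstructed level-order: [19, 7, 1, 15]


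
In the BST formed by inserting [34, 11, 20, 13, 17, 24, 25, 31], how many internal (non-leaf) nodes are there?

Tree built from: [34, 11, 20, 13, 17, 24, 25, 31]
Tree (level-order array): [34, 11, None, None, 20, 13, 24, None, 17, None, 25, None, None, None, 31]
Rule: An internal node has at least one child.
Per-node child counts:
  node 34: 1 child(ren)
  node 11: 1 child(ren)
  node 20: 2 child(ren)
  node 13: 1 child(ren)
  node 17: 0 child(ren)
  node 24: 1 child(ren)
  node 25: 1 child(ren)
  node 31: 0 child(ren)
Matching nodes: [34, 11, 20, 13, 24, 25]
Count of internal (non-leaf) nodes: 6


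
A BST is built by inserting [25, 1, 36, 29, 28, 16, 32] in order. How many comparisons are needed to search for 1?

Search path for 1: 25 -> 1
Found: True
Comparisons: 2


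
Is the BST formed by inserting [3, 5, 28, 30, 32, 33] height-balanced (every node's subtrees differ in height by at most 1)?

Tree (level-order array): [3, None, 5, None, 28, None, 30, None, 32, None, 33]
Definition: a tree is height-balanced if, at every node, |h(left) - h(right)| <= 1 (empty subtree has height -1).
Bottom-up per-node check:
  node 33: h_left=-1, h_right=-1, diff=0 [OK], height=0
  node 32: h_left=-1, h_right=0, diff=1 [OK], height=1
  node 30: h_left=-1, h_right=1, diff=2 [FAIL (|-1-1|=2 > 1)], height=2
  node 28: h_left=-1, h_right=2, diff=3 [FAIL (|-1-2|=3 > 1)], height=3
  node 5: h_left=-1, h_right=3, diff=4 [FAIL (|-1-3|=4 > 1)], height=4
  node 3: h_left=-1, h_right=4, diff=5 [FAIL (|-1-4|=5 > 1)], height=5
Node 30 violates the condition: |-1 - 1| = 2 > 1.
Result: Not balanced


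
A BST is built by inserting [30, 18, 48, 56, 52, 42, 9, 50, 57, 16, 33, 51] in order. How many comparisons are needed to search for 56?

Search path for 56: 30 -> 48 -> 56
Found: True
Comparisons: 3


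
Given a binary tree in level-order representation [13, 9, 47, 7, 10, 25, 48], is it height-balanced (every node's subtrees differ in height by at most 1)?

Tree (level-order array): [13, 9, 47, 7, 10, 25, 48]
Definition: a tree is height-balanced if, at every node, |h(left) - h(right)| <= 1 (empty subtree has height -1).
Bottom-up per-node check:
  node 7: h_left=-1, h_right=-1, diff=0 [OK], height=0
  node 10: h_left=-1, h_right=-1, diff=0 [OK], height=0
  node 9: h_left=0, h_right=0, diff=0 [OK], height=1
  node 25: h_left=-1, h_right=-1, diff=0 [OK], height=0
  node 48: h_left=-1, h_right=-1, diff=0 [OK], height=0
  node 47: h_left=0, h_right=0, diff=0 [OK], height=1
  node 13: h_left=1, h_right=1, diff=0 [OK], height=2
All nodes satisfy the balance condition.
Result: Balanced


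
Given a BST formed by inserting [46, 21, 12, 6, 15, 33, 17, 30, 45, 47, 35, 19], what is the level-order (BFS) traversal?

Tree insertion order: [46, 21, 12, 6, 15, 33, 17, 30, 45, 47, 35, 19]
Tree (level-order array): [46, 21, 47, 12, 33, None, None, 6, 15, 30, 45, None, None, None, 17, None, None, 35, None, None, 19]
BFS from the root, enqueuing left then right child of each popped node:
  queue [46] -> pop 46, enqueue [21, 47], visited so far: [46]
  queue [21, 47] -> pop 21, enqueue [12, 33], visited so far: [46, 21]
  queue [47, 12, 33] -> pop 47, enqueue [none], visited so far: [46, 21, 47]
  queue [12, 33] -> pop 12, enqueue [6, 15], visited so far: [46, 21, 47, 12]
  queue [33, 6, 15] -> pop 33, enqueue [30, 45], visited so far: [46, 21, 47, 12, 33]
  queue [6, 15, 30, 45] -> pop 6, enqueue [none], visited so far: [46, 21, 47, 12, 33, 6]
  queue [15, 30, 45] -> pop 15, enqueue [17], visited so far: [46, 21, 47, 12, 33, 6, 15]
  queue [30, 45, 17] -> pop 30, enqueue [none], visited so far: [46, 21, 47, 12, 33, 6, 15, 30]
  queue [45, 17] -> pop 45, enqueue [35], visited so far: [46, 21, 47, 12, 33, 6, 15, 30, 45]
  queue [17, 35] -> pop 17, enqueue [19], visited so far: [46, 21, 47, 12, 33, 6, 15, 30, 45, 17]
  queue [35, 19] -> pop 35, enqueue [none], visited so far: [46, 21, 47, 12, 33, 6, 15, 30, 45, 17, 35]
  queue [19] -> pop 19, enqueue [none], visited so far: [46, 21, 47, 12, 33, 6, 15, 30, 45, 17, 35, 19]
Result: [46, 21, 47, 12, 33, 6, 15, 30, 45, 17, 35, 19]


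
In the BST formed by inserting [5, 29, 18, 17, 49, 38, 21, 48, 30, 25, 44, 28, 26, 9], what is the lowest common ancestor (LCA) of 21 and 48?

Tree insertion order: [5, 29, 18, 17, 49, 38, 21, 48, 30, 25, 44, 28, 26, 9]
Tree (level-order array): [5, None, 29, 18, 49, 17, 21, 38, None, 9, None, None, 25, 30, 48, None, None, None, 28, None, None, 44, None, 26]
In a BST, the LCA of p=21, q=48 is the first node v on the
root-to-leaf path with p <= v <= q (go left if both < v, right if both > v).
Walk from root:
  at 5: both 21 and 48 > 5, go right
  at 29: 21 <= 29 <= 48, this is the LCA
LCA = 29


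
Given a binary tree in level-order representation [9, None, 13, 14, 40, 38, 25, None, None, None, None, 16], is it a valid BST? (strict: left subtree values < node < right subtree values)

Level-order array: [9, None, 13, 14, 40, 38, 25, None, None, None, None, 16]
Validate using subtree bounds (lo, hi): at each node, require lo < value < hi,
then recurse left with hi=value and right with lo=value.
Preorder trace (stopping at first violation):
  at node 9 with bounds (-inf, +inf): OK
  at node 13 with bounds (9, +inf): OK
  at node 14 with bounds (9, 13): VIOLATION
Node 14 violates its bound: not (9 < 14 < 13).
Result: Not a valid BST


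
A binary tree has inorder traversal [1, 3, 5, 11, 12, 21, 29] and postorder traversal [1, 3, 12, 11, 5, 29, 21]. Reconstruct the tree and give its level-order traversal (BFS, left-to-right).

Inorder:   [1, 3, 5, 11, 12, 21, 29]
Postorder: [1, 3, 12, 11, 5, 29, 21]
Algorithm: postorder visits root last, so walk postorder right-to-left;
each value is the root of the current inorder slice — split it at that
value, recurse on the right subtree first, then the left.
Recursive splits:
  root=21; inorder splits into left=[1, 3, 5, 11, 12], right=[29]
  root=29; inorder splits into left=[], right=[]
  root=5; inorder splits into left=[1, 3], right=[11, 12]
  root=11; inorder splits into left=[], right=[12]
  root=12; inorder splits into left=[], right=[]
  root=3; inorder splits into left=[1], right=[]
  root=1; inorder splits into left=[], right=[]
Reconstructed level-order: [21, 5, 29, 3, 11, 1, 12]


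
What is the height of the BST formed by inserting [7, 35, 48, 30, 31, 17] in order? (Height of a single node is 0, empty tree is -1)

Insertion order: [7, 35, 48, 30, 31, 17]
Tree (level-order array): [7, None, 35, 30, 48, 17, 31]
Compute height bottom-up (empty subtree = -1):
  height(17) = 1 + max(-1, -1) = 0
  height(31) = 1 + max(-1, -1) = 0
  height(30) = 1 + max(0, 0) = 1
  height(48) = 1 + max(-1, -1) = 0
  height(35) = 1 + max(1, 0) = 2
  height(7) = 1 + max(-1, 2) = 3
Height = 3


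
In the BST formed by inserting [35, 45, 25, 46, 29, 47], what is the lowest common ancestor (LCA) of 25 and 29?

Tree insertion order: [35, 45, 25, 46, 29, 47]
Tree (level-order array): [35, 25, 45, None, 29, None, 46, None, None, None, 47]
In a BST, the LCA of p=25, q=29 is the first node v on the
root-to-leaf path with p <= v <= q (go left if both < v, right if both > v).
Walk from root:
  at 35: both 25 and 29 < 35, go left
  at 25: 25 <= 25 <= 29, this is the LCA
LCA = 25


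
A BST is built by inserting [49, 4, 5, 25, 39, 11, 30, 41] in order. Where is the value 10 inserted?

Starting tree (level order): [49, 4, None, None, 5, None, 25, 11, 39, None, None, 30, 41]
Insertion path: 49 -> 4 -> 5 -> 25 -> 11
Result: insert 10 as left child of 11
Final tree (level order): [49, 4, None, None, 5, None, 25, 11, 39, 10, None, 30, 41]


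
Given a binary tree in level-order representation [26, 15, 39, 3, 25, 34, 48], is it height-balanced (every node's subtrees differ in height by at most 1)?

Tree (level-order array): [26, 15, 39, 3, 25, 34, 48]
Definition: a tree is height-balanced if, at every node, |h(left) - h(right)| <= 1 (empty subtree has height -1).
Bottom-up per-node check:
  node 3: h_left=-1, h_right=-1, diff=0 [OK], height=0
  node 25: h_left=-1, h_right=-1, diff=0 [OK], height=0
  node 15: h_left=0, h_right=0, diff=0 [OK], height=1
  node 34: h_left=-1, h_right=-1, diff=0 [OK], height=0
  node 48: h_left=-1, h_right=-1, diff=0 [OK], height=0
  node 39: h_left=0, h_right=0, diff=0 [OK], height=1
  node 26: h_left=1, h_right=1, diff=0 [OK], height=2
All nodes satisfy the balance condition.
Result: Balanced


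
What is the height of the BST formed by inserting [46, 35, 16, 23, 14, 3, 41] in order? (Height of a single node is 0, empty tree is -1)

Insertion order: [46, 35, 16, 23, 14, 3, 41]
Tree (level-order array): [46, 35, None, 16, 41, 14, 23, None, None, 3]
Compute height bottom-up (empty subtree = -1):
  height(3) = 1 + max(-1, -1) = 0
  height(14) = 1 + max(0, -1) = 1
  height(23) = 1 + max(-1, -1) = 0
  height(16) = 1 + max(1, 0) = 2
  height(41) = 1 + max(-1, -1) = 0
  height(35) = 1 + max(2, 0) = 3
  height(46) = 1 + max(3, -1) = 4
Height = 4
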